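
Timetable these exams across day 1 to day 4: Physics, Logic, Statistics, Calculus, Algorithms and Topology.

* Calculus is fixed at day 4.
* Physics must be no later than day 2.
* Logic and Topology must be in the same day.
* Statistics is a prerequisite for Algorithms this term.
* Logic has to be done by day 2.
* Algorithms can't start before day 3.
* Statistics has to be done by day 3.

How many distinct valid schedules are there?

Splitting on Physics: it can be day 1 (10), day 2 (10). Listing each branch's schedules as (Logic, Statistics, Calculus, Algorithms, Topology) by day number:
Physics=day 1: (1,1,4,3,1) (1,1,4,4,1) (1,2,4,3,1) (1,2,4,4,1) (1,3,4,4,1) (2,1,4,3,2) (2,1,4,4,2) (2,2,4,3,2) (2,2,4,4,2) (2,3,4,4,2) — 10.
Physics=day 2: (1,1,4,3,1) (1,1,4,4,1) (1,2,4,3,1) (1,2,4,4,1) (1,3,4,4,1) (2,1,4,3,2) (2,1,4,4,2) (2,2,4,3,2) (2,2,4,4,2) (2,3,4,4,2) — 10.
Summing: 10 + 10 = 20.

20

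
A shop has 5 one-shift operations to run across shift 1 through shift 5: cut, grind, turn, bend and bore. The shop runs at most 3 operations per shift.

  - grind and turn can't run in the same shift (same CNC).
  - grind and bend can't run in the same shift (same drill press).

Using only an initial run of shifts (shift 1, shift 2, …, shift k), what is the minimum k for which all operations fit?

With at most 3 per shift and 5 operations, at least 2 shifts are needed.
2 works (last occupied shift: shift 2): for example bore=shift 1, bend=shift 2, cut=shift 1, grind=shift 1, turn=shift 2.

2 shifts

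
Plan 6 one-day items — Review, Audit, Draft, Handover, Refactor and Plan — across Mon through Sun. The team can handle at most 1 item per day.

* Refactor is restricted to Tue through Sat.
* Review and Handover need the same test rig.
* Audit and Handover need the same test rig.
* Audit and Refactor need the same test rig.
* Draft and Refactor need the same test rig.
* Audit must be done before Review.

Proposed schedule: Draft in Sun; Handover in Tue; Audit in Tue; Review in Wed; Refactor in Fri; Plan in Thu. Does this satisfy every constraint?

No — it violates: Audit and Handover need the same test rig

Draft and Refactor need the same test rig — holds.
Audit and Handover need the same test rig — violated.
Audit must be done before Review — holds.
Refactor is restricted to Tue through Sat — holds.
Review and Handover need the same test rig — holds.
The team can handle at most 1 item per day — violated.
Audit and Refactor need the same test rig — holds.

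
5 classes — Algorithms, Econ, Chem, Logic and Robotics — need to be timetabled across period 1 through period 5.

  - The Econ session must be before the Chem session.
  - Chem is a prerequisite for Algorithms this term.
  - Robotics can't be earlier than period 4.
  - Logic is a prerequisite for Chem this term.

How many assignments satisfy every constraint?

Splitting on Algorithms: it can be period 3 (2), period 4 (10), period 5 (28). Listing each branch's schedules as (Econ, Chem, Logic, Robotics) by period number:
Algorithms=period 3: (1,2,1,4) (1,2,1,5) — 2.
Algorithms=period 4: (1,2,1,4) (1,2,1,5) (1,3,1,4) (1,3,1,5) (1,3,2,4) (1,3,2,5) (2,3,1,4) (2,3,1,5) (2,3,2,4) (2,3,2,5) — 10.
Algorithms=period 5: (1,2,1,4) (1,2,1,5) (1,3,1,4) (1,3,1,5) (1,3,2,4) (1,3,2,5) (1,4,1,4) (1,4,1,5) (1,4,2,4) (1,4,2,5) (1,4,3,4) (1,4,3,5) (2,3,1,4) (2,3,1,5) (2,3,2,4) (2,3,2,5) (2,4,1,4) (2,4,1,5) (2,4,2,4) (2,4,2,5) (2,4,3,4) (2,4,3,5) (3,4,1,4) (3,4,1,5) (3,4,2,4) (3,4,2,5) (3,4,3,4) (3,4,3,5) — 28.
Summing: 2 + 10 + 28 = 40.

40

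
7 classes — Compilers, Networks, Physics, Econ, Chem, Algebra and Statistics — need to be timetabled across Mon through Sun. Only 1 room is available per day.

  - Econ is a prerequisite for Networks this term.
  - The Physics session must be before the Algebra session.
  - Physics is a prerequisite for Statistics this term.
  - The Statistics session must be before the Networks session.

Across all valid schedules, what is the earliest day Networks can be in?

Precedence pushes Networks to at least Wed.
Networks at Thu is achievable: Networks=Thu, Physics=Mon, Statistics=Tue, Chem=Sun, Algebra=Fri, Compilers=Sat, Econ=Wed.
Nothing earlier works — the capacity limit rule out every day before Thu.

Thu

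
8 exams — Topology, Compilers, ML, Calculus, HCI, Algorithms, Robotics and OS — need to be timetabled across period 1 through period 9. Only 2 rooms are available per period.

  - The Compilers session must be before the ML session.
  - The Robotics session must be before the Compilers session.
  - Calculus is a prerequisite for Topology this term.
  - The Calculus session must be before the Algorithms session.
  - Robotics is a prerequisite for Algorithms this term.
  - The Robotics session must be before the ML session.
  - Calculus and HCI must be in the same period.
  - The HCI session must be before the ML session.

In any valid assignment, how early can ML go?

period 4

Precedence pushes ML to at least period 3.
ML at period 4 is achievable: ML -> period 4; Calculus -> period 3; Compilers -> period 2; Robotics -> period 1; HCI -> period 3; OS -> period 1; Topology -> period 5; Algorithms -> period 4.
Nothing earlier works — the capacity limit rule out every period before period 4.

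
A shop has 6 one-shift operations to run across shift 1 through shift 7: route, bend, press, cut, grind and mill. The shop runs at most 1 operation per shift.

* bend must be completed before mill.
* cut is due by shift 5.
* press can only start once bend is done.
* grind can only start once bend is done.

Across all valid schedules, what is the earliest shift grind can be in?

shift 2

Precedence pushes grind to at least shift 2.
grind at shift 2 is achievable: bend in shift 1; cut in shift 3; mill in shift 5; press in shift 4; route in shift 6; grind in shift 2.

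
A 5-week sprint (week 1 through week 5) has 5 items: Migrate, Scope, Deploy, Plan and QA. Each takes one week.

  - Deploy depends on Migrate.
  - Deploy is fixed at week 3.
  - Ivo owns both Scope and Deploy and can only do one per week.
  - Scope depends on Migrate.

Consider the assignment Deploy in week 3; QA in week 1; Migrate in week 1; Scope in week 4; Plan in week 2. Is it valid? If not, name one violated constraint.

Deploy depends on Migrate — holds.
Deploy is fixed at week 3 — holds.
Scope depends on Migrate — holds.
Ivo owns both Scope and Deploy and can only do one per week — holds.

Valid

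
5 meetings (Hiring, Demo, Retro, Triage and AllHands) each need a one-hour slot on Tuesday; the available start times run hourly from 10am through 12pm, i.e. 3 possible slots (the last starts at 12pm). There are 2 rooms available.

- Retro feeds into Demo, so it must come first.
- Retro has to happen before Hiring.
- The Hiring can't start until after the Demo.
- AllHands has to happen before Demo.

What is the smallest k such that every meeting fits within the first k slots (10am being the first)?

The precedence chain requires at least 3 distinct slots.
With at most 2 per slot and 5 meetings, at least 3 slots are needed.
3 works (last occupied slot: 12pm): for example Demo in 11am; AllHands in 10am; Triage in 11am; Hiring in 12pm; Retro in 10am.

3 slots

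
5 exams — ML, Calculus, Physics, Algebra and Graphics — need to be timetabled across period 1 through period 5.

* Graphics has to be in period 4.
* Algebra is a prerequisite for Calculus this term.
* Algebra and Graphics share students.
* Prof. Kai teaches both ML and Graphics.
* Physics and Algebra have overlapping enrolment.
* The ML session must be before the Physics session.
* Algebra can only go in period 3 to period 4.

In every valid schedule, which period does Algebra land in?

Algebra's window is period 3–period 4.
Graphics is fixed at period 4, and Algebra can't share a period with Graphics.
So Algebra must be period 3.

period 3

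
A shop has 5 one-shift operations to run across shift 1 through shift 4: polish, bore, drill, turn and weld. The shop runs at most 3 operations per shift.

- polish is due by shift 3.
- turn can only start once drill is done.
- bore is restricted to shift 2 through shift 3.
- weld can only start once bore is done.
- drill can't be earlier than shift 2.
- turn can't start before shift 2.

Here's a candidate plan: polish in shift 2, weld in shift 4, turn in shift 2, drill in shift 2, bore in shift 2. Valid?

Invalid. The shop runs at most 3 operations per shift.

polish is due by shift 3 — holds.
weld can only start once bore is done — holds.
The shop runs at most 3 operations per shift — violated.
drill can't be earlier than shift 2 — holds.
turn can only start once drill is done — violated.
turn can't start before shift 2 — holds.
bore is restricted to shift 2 through shift 3 — holds.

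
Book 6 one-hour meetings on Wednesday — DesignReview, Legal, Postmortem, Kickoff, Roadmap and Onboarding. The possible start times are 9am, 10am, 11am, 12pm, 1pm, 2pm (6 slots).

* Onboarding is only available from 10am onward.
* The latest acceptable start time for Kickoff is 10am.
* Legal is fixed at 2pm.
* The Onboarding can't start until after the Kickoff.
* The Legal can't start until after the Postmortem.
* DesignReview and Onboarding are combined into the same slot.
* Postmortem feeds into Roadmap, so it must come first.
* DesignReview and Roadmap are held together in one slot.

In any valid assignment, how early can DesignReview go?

DesignReview must be in the same slot as Roadmap, which can't be before 10am, so DesignReview is at least 10am.
DesignReview at 10am is achievable: Kickoff -> 9am; Roadmap -> 10am; DesignReview -> 10am; Onboarding -> 10am; Postmortem -> 9am; Legal -> 2pm.

10am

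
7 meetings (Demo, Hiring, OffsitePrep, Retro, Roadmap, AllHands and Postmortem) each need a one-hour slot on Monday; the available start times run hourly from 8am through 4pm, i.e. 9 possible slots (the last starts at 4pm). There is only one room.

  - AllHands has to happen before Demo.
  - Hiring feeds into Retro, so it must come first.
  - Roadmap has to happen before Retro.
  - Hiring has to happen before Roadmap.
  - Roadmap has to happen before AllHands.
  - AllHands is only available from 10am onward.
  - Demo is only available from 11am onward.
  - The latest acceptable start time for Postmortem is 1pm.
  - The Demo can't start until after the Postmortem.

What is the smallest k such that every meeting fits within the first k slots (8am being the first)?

The precedence chain requires at least 4 distinct slots.
With at most 1 per slot and 7 meetings, at least 7 slots are needed.
7 works (last occupied slot: 2pm): for example Roadmap=9am; Demo=12pm; Retro=1pm; Hiring=8am; OffsitePrep=2pm; Postmortem=11am; AllHands=10am.

7 slots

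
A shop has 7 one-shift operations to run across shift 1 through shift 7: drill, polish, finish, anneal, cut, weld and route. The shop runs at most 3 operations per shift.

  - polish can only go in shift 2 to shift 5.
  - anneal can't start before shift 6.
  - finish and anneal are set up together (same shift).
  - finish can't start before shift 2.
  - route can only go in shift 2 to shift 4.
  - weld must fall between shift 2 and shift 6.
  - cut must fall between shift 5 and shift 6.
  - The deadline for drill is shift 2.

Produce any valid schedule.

cut=shift 5; drill=shift 1; weld=shift 2; route=shift 2; finish=shift 6; anneal=shift 6; polish=shift 2

Checking: finish = anneal = shift 6; cut=shift 5 in [shift 5,shift 6]; drill=shift 1 in [shift 1,shift 2]; finish=shift 6 in [shift 2,shift 7]; route=shift 2 in [shift 2,shift 4]; polish=shift 2 in [shift 2,shift 5]; anneal=shift 6 in [shift 6,shift 7]; weld=shift 2 in [shift 2,shift 6]; max 3 per shift (cap 3).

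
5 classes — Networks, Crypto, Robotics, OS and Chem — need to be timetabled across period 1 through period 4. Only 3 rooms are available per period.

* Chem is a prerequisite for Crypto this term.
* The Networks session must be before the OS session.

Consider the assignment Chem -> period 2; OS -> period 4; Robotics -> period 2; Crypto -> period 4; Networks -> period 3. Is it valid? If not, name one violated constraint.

Valid

Only 3 rooms are available per period — holds.
Chem is a prerequisite for Crypto this term — holds.
The Networks session must be before the OS session — holds.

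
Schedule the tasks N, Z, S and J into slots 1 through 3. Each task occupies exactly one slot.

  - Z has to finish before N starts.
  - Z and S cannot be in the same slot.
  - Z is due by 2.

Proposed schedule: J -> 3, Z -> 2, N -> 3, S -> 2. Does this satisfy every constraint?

Z has to finish before N starts — holds.
Z and S cannot be in the same slot — violated.
Z is due by 2 — holds.

No. Z and S cannot be in the same slot is not satisfied.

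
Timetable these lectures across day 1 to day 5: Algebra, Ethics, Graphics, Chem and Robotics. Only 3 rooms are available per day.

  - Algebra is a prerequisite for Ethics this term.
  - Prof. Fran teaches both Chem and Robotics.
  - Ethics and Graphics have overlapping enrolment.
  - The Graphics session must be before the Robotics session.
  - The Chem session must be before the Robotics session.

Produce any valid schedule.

Ethics in day 2; Graphics in day 1; Algebra in day 1; Chem in day 1; Robotics in day 2

Checking: Algebra(day 1) before Ethics(day 2); Graphics(day 1) before Robotics(day 2); Chem(day 1) before Robotics(day 2); Chem(day 1) != Robotics(day 2); Ethics(day 2) != Graphics(day 1); max 3 per day (cap 3).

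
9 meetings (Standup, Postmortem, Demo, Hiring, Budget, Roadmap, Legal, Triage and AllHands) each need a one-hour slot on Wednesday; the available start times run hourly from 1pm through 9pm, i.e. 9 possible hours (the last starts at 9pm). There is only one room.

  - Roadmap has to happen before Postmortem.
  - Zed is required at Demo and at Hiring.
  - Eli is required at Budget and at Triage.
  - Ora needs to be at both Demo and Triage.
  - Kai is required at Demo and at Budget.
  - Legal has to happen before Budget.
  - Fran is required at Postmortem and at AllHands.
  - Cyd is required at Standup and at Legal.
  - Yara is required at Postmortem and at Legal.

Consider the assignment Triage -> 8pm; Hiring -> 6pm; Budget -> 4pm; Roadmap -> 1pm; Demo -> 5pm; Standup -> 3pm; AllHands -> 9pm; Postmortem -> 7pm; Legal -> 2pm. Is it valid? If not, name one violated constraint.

Yes

Roadmap has to happen before Postmortem — holds.
There is only one room — holds.
Fran is required at Postmortem and at AllHands — holds.
Zed is required at Demo and at Hiring — holds.
Eli is required at Budget and at Triage — holds.
Yara is required at Postmortem and at Legal — holds.
Ora needs to be at both Demo and Triage — holds.
Kai is required at Demo and at Budget — holds.
Cyd is required at Standup and at Legal — holds.
Legal has to happen before Budget — holds.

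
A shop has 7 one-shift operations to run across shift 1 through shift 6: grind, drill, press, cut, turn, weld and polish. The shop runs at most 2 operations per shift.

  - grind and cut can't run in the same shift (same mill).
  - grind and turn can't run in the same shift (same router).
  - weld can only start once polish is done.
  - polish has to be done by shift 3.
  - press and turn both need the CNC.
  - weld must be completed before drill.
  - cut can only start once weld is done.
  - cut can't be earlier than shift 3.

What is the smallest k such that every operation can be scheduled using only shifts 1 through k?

The precedence chain requires at least 3 distinct shifts.
With at most 2 per shift and 7 operations, at least 4 shifts are needed.
4 works (last occupied shift: shift 4): for example polish in shift 1, drill in shift 3, weld in shift 2, cut in shift 3, press in shift 2, grind in shift 1, turn in shift 4.

4 shifts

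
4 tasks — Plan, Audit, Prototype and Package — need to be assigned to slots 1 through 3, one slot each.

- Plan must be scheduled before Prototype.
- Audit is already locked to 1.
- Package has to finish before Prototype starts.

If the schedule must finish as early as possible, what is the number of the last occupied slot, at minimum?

slot 2

The precedence chain requires at least 2 distinct slots.
2 works (last occupied slot: 2): for example Package=1; Audit=1; Plan=1; Prototype=2.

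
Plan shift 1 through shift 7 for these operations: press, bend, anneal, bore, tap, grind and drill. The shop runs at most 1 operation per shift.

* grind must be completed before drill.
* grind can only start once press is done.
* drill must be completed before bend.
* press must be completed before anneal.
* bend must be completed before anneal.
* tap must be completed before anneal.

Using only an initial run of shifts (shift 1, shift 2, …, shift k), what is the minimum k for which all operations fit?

7 shifts

The precedence chain requires at least 5 distinct shifts.
With at most 1 per shift and 7 operations, at least 7 shifts are needed.
7 works (last occupied shift: shift 7): for example grind in shift 2, bore in shift 7, tap in shift 5, press in shift 1, bend in shift 4, drill in shift 3, anneal in shift 6.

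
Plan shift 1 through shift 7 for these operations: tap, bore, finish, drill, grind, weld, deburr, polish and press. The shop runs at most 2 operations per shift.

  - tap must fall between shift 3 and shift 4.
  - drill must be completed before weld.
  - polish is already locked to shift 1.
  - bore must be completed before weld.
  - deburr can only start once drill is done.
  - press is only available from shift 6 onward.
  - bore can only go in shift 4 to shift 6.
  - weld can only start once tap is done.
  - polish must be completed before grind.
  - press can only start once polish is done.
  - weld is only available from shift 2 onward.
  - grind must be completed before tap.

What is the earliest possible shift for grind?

Precedence pushes grind to at least shift 2; downstream work caps grind at shift 3.
grind at shift 2 is achievable: weld=shift 5; polish=shift 1; bore=shift 4; press=shift 6; tap=shift 3; deburr=shift 2; drill=shift 1; finish=shift 3; grind=shift 2.

shift 2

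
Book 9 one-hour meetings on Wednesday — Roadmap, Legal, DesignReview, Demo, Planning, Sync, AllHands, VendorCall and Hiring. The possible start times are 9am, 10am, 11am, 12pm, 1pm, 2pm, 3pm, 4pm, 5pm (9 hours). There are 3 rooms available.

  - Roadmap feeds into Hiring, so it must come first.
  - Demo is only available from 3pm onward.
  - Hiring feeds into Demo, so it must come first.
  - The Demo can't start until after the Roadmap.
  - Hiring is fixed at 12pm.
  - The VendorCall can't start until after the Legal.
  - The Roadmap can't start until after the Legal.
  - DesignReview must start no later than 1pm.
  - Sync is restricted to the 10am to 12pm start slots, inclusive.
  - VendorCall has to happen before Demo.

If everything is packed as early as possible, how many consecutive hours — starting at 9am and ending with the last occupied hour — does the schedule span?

7

The precedence chain requires at least 4 distinct hours.
With at most 3 per hour and 9 meetings, at least 3 hours are needed.
Demo can't be placed before 3pm — that is hour 7 counting from 9am — so the schedule must run through at least 7 hours.
7 works (last occupied hour: 3pm): for example Sync -> 10am; Planning -> 9am; Legal -> 9am; Roadmap -> 10am; AllHands -> 11am; Demo -> 3pm; VendorCall -> 10am; Hiring -> 12pm; DesignReview -> 9am.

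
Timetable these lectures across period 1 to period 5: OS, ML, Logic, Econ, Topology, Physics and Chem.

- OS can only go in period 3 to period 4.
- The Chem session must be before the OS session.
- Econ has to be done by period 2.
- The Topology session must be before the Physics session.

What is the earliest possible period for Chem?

Downstream work caps Chem at period 3.
Chem at period 1 is achievable: Physics in period 2, ML in period 1, OS in period 3, Chem in period 1, Econ in period 1, Logic in period 1, Topology in period 1.

period 1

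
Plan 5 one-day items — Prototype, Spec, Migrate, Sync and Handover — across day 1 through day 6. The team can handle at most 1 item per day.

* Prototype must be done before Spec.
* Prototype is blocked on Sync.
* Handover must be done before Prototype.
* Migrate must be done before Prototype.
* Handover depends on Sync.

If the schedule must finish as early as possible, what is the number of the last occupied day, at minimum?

5

The precedence chain requires at least 4 distinct days.
With at most 1 per day and 5 tasks, at least 5 days are needed.
5 works (last occupied day: day 5): for example Prototype in day 4, Spec in day 5, Migrate in day 3, Sync in day 1, Handover in day 2.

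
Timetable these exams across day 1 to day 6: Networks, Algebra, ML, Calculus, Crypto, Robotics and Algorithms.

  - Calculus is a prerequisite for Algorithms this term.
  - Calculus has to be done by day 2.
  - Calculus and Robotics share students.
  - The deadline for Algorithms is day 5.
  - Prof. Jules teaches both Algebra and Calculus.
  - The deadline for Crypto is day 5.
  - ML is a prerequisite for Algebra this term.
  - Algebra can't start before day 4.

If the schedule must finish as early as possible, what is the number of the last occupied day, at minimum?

day 4

The precedence chain requires at least 2 distinct days.
Algebra can't be placed before day 4, so the schedule must run through at least day 4.
4 works (last occupied day: day 4): for example Algebra=day 4; ML=day 1; Calculus=day 1; Networks=day 1; Crypto=day 1; Robotics=day 2; Algorithms=day 2.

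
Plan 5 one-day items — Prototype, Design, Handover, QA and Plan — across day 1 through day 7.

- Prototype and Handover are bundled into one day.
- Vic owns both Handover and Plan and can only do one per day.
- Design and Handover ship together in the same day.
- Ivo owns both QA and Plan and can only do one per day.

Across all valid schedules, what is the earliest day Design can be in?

day 1

Design at day 1 is achievable: QA in day 1, Design in day 1, Plan in day 2, Handover in day 1, Prototype in day 1.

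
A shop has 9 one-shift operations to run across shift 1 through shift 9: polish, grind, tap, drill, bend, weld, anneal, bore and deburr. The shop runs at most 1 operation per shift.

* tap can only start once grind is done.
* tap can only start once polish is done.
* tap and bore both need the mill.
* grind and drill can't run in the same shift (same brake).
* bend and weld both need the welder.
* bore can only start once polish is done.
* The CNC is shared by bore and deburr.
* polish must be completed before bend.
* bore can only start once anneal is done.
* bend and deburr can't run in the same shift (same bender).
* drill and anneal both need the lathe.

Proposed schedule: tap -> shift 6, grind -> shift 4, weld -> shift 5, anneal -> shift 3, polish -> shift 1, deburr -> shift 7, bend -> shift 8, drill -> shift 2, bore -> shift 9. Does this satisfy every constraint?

tap can only start once polish is done — holds.
bend and weld both need the welder — holds.
The shop runs at most 1 operation per shift — holds.
bend and deburr can't run in the same shift (same bender) — holds.
polish must be completed before bend — holds.
bore can only start once polish is done — holds.
tap and bore both need the mill — holds.
bore can only start once anneal is done — holds.
tap can only start once grind is done — holds.
grind and drill can't run in the same shift (same brake) — holds.
The CNC is shared by bore and deburr — holds.
drill and anneal both need the lathe — holds.

Yes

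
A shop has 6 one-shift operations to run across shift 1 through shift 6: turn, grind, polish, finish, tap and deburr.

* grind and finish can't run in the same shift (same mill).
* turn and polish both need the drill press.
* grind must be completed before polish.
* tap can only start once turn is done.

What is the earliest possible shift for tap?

Precedence pushes tap to at least shift 2.
tap at shift 2 is achievable: deburr=shift 1; turn=shift 1; polish=shift 2; tap=shift 2; finish=shift 2; grind=shift 1.

shift 2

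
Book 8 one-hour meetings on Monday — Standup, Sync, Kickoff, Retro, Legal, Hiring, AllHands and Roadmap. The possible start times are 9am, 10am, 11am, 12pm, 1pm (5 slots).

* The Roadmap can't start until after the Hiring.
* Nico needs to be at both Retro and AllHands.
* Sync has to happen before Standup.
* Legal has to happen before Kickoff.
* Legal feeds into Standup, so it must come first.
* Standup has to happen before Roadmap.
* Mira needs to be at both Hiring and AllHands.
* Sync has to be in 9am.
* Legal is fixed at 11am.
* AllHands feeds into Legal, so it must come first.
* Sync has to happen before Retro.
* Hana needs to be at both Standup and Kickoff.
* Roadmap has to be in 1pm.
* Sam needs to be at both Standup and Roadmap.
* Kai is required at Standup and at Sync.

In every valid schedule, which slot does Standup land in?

12pm

Legal is fixed at 11am and must come before Standup, so Standup is at least 12pm.
Roadmap is fixed at 1pm and must come after Standup, so Standup is at most 12pm.
So Standup must be 12pm.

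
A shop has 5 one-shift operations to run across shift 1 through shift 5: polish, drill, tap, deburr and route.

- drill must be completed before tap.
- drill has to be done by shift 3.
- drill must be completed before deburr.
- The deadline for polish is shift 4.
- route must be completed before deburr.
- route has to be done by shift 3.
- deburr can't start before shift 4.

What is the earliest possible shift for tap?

Precedence pushes tap to at least shift 2.
tap at shift 2 is achievable: drill -> shift 1, deburr -> shift 4, tap -> shift 2, route -> shift 1, polish -> shift 1.

shift 2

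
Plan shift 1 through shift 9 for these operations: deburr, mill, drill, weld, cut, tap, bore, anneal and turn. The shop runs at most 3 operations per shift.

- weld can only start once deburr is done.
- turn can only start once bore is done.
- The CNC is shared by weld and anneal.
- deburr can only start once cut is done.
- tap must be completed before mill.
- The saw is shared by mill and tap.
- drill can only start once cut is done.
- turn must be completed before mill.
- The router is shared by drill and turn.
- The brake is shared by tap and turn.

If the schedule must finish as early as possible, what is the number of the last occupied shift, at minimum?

3

The precedence chain requires at least 3 distinct shifts.
With at most 3 per shift and 9 operations, at least 3 shifts are needed.
3 works (last occupied shift: shift 3): for example deburr -> shift 2, weld -> shift 3, bore -> shift 1, turn -> shift 2, cut -> shift 1, anneal -> shift 2, tap -> shift 1, drill -> shift 3, mill -> shift 3.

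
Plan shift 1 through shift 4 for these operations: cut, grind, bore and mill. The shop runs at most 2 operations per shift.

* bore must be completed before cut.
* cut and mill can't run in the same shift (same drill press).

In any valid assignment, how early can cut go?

shift 2

Precedence pushes cut to at least shift 2.
cut at shift 2 is achievable: grind in shift 1; bore in shift 1; cut in shift 2; mill in shift 3.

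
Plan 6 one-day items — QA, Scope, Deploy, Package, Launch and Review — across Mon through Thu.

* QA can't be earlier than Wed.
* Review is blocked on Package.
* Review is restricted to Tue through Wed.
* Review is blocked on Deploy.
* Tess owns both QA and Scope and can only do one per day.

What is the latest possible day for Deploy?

Downstream work caps Deploy at Tue.
Deploy at Tue is achievable: Launch=Mon, Deploy=Tue, Review=Wed, Scope=Mon, QA=Wed, Package=Mon.

Tue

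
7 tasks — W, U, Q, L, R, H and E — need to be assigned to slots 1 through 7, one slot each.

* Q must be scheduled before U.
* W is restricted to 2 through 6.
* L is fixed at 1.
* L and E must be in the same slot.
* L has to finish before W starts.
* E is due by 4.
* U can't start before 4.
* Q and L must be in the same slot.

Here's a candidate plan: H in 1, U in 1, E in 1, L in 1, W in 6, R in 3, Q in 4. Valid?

No. Q must be scheduled before U is not satisfied.

U can't start before 4 — violated.
L is fixed at 1 — holds.
L and E must be in the same slot — holds.
W is restricted to 2 through 6 — holds.
Q must be scheduled before U — violated.
Q and L must be in the same slot — violated.
L has to finish before W starts — holds.
E is due by 4 — holds.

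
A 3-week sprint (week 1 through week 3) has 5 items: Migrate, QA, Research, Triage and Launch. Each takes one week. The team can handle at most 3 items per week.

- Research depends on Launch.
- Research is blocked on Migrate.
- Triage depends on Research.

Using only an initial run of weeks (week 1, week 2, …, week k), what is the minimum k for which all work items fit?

3

The precedence chain requires at least 3 distinct weeks.
With at most 3 per week and 5 work items, at least 2 weeks are needed.
3 works (last occupied week: week 3): for example QA=week 1, Research=week 2, Launch=week 1, Triage=week 3, Migrate=week 1.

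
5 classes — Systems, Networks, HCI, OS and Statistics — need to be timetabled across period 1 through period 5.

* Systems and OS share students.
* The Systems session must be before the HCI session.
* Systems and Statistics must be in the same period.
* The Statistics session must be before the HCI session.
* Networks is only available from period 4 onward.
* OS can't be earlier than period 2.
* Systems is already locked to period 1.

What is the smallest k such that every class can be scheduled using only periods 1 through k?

The precedence chain requires at least 2 distinct periods.
Networks can't be placed before period 4, so the schedule must run through at least period 4.
4 works (last occupied period: period 4): for example HCI in period 2; Statistics in period 1; Systems in period 1; Networks in period 4; OS in period 2.

4 periods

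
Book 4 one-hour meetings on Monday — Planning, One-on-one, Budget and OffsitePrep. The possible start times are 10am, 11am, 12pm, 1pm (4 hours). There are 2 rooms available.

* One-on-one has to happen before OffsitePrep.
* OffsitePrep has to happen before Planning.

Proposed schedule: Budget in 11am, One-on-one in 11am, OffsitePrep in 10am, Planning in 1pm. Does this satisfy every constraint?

Invalid. One-on-one has to happen before OffsitePrep.

One-on-one has to happen before OffsitePrep — violated.
OffsitePrep has to happen before Planning — holds.
There are 2 rooms available — holds.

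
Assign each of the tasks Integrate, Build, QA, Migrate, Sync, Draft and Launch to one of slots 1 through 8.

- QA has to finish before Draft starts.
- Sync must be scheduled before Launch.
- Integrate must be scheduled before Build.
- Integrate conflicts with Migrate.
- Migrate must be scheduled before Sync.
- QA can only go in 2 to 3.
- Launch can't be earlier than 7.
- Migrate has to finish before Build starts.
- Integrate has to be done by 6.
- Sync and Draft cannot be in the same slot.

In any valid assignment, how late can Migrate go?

6

Downstream work caps Migrate at 6.
Migrate at 6 is achievable: Draft in 3, QA in 2, Migrate in 6, Launch in 8, Sync in 7, Build in 7, Integrate in 1.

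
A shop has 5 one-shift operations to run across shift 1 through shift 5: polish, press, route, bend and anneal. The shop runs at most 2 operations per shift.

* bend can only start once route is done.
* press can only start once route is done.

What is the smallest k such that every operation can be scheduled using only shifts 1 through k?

3

The precedence chain requires at least 2 distinct shifts.
With at most 2 per shift and 5 operations, at least 3 shifts are needed.
3 works (last occupied shift: shift 3): for example anneal in shift 3; polish in shift 1; press in shift 2; bend in shift 2; route in shift 1.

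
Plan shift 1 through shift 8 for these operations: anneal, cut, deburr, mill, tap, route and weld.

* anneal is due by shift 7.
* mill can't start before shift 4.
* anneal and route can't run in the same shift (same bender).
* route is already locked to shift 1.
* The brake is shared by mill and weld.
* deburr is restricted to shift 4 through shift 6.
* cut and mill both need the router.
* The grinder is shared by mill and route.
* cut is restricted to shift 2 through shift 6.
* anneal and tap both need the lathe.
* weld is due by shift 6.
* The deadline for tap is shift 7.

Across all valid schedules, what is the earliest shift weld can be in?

Weld's own window allows nothing later than shift 6.
weld at shift 1 is achievable: mill in shift 4; cut in shift 2; anneal in shift 2; weld in shift 1; route in shift 1; deburr in shift 4; tap in shift 1.

shift 1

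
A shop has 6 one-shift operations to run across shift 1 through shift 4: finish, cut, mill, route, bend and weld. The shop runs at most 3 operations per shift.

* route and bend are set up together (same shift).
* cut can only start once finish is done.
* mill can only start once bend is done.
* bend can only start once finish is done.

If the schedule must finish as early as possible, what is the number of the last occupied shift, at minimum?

shift 3

The precedence chain requires at least 3 distinct shifts.
With at most 3 per shift and 6 operations, at least 2 shifts are needed.
3 works (last occupied shift: shift 3): for example cut -> shift 2; bend -> shift 2; route -> shift 2; finish -> shift 1; weld -> shift 1; mill -> shift 3.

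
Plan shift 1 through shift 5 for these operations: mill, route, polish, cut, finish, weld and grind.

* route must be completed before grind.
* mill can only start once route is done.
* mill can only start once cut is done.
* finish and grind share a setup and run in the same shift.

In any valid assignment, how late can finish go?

Finish must be in the same shift as grind, which can't be before shift 2, so finish is at least shift 2.
finish at shift 5 is achievable: cut in shift 1, route in shift 1, mill in shift 2, polish in shift 1, grind in shift 5, finish in shift 5, weld in shift 1.

shift 5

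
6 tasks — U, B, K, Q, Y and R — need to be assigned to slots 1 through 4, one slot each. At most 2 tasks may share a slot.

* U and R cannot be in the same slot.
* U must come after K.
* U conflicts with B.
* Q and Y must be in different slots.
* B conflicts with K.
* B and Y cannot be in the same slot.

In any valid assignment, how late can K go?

Downstream work caps K at 3.
K at 3 is achievable: K in 3, R in 2, Y in 2, U in 4, Q in 1, B in 1.

3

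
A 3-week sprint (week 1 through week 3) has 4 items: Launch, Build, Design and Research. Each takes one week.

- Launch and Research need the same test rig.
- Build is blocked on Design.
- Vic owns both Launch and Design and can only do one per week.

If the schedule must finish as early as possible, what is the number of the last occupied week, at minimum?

The precedence chain requires at least 2 distinct weeks.
2 works (last occupied week: week 2): for example Design -> week 1; Launch -> week 2; Build -> week 2; Research -> week 1.

week 2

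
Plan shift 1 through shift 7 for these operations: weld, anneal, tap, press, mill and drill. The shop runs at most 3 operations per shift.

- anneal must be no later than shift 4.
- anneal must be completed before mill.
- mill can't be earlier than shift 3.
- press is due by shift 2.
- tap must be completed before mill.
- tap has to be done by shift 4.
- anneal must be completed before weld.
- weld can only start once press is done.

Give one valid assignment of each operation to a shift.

mill in shift 3; weld in shift 2; drill in shift 2; press in shift 1; anneal in shift 1; tap in shift 1

Checking: anneal(shift 1) before weld(shift 2); tap(shift 1) before mill(shift 3); anneal(shift 1) before mill(shift 3); press(shift 1) before weld(shift 2); anneal=shift 1 in [shift 1,shift 4]; press=shift 1 in [shift 1,shift 2]; mill=shift 3 in [shift 3,shift 7]; tap=shift 1 in [shift 1,shift 4]; max 3 per shift (cap 3).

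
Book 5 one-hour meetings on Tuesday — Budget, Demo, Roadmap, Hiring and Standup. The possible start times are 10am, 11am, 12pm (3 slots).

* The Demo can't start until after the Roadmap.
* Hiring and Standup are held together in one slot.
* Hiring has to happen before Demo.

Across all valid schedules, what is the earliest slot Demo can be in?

11am

Precedence pushes Demo to at least 11am.
Demo at 11am is achievable: Roadmap=10am, Standup=10am, Demo=11am, Hiring=10am, Budget=10am.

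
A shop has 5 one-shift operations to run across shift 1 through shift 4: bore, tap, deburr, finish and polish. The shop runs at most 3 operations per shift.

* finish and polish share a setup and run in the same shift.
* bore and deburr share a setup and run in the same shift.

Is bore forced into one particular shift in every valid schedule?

bore can be shift 1 (e.g. deburr in shift 1; bore in shift 1; tap in shift 1; polish in shift 2; finish in shift 2) or shift 2 (e.g. tap in shift 1; polish in shift 1; deburr in shift 2; finish in shift 1; bore in shift 2).

No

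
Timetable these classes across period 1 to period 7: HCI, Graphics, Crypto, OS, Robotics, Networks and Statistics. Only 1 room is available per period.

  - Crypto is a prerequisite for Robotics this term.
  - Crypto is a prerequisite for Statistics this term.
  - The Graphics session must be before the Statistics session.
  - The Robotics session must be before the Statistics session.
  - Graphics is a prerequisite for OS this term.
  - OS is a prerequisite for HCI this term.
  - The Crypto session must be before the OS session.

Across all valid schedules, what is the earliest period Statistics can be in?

Precedence pushes Statistics to at least period 3.
Statistics at period 4 is achievable: Networks in period 7, OS in period 5, HCI in period 6, Graphics in period 2, Statistics in period 4, Robotics in period 3, Crypto in period 1.
Nothing earlier works — the capacity limit rule out every period before period 4.

period 4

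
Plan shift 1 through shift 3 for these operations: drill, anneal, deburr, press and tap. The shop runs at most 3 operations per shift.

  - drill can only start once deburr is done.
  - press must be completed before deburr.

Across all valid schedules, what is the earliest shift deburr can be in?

Precedence pushes deburr to at least shift 2; downstream work caps deburr at shift 2.
deburr at shift 2 is achievable: tap -> shift 1, anneal -> shift 1, drill -> shift 3, deburr -> shift 2, press -> shift 1.

shift 2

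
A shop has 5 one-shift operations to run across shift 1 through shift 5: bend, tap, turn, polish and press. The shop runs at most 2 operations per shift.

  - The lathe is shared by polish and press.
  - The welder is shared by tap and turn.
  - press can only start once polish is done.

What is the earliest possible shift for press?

shift 2

Precedence pushes press to at least shift 2.
press at shift 2 is achievable: tap in shift 2, press in shift 2, turn in shift 3, bend in shift 1, polish in shift 1.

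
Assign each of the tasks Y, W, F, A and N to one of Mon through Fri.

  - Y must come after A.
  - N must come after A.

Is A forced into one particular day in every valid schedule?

A can be Mon (e.g. F -> Mon; A -> Mon; Y -> Tue; N -> Tue; W -> Mon) or Tue (e.g. A -> Tue; Y -> Wed; N -> Wed; W -> Mon; F -> Mon).

No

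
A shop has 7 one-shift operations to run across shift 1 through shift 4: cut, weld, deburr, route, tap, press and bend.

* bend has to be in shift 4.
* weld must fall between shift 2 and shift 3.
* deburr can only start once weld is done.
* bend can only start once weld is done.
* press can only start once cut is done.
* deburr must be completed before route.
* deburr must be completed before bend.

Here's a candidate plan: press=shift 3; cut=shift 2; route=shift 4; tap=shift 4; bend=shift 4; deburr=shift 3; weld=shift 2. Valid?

bend can only start once weld is done — holds.
deburr must be completed before route — holds.
bend has to be in shift 4 — holds.
weld must fall between shift 2 and shift 3 — holds.
deburr can only start once weld is done — holds.
deburr must be completed before bend — holds.
press can only start once cut is done — holds.

Yes, all constraints hold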